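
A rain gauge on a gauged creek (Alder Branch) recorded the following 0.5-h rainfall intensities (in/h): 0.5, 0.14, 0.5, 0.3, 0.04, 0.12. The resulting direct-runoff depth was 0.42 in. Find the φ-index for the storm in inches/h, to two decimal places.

φ ≈ 0.15 in/h

Only the 3 blocks with intensity above φ contribute runoff: 0.5, 0.5, 0.3 in/h.
Σ(I−φ)·Δt = d  ⇒  (0.5+0.5+0.3 − 3φ)·0.5 = 0.42
φ = (1.300 − 0.42/0.5) / 3 = 0.15 in/h.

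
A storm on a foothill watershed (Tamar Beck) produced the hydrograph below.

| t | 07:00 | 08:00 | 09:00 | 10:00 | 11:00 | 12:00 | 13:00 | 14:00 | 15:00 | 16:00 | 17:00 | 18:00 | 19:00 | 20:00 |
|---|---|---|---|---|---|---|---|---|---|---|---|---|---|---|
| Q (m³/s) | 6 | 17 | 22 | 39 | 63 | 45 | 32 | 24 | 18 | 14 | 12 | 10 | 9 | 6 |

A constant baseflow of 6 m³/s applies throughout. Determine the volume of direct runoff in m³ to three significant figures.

Direct-runoff ordinates (Q − Q_b): 0.0, 11.0, 16.0, 33.0, 57.0, 39.0, 26.0, 18.0, 12.0, 8.0, 6.0, 4.0, 3.0, 0.0 m³/s.
ΣQ_DR = 233.0 m³/s.
With Δt = 1 h = 3600 s, V = ΣQ_DR · Δt = 233.0 × 3600 = 8.39 × 10^5 m³.

V ≈ 8.39 × 10^5 m³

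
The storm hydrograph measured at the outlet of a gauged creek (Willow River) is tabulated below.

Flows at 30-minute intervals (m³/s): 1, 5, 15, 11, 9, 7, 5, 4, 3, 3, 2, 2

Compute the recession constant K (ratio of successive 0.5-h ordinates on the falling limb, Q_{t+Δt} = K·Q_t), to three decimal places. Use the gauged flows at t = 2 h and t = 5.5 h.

Using the recession-limb readings at t = 2 h and t = 5.5 h: Q falls from 9 to 2 m³/s over 7 intervals.
K = (Q₂/Q₁)^(1/7) = (2/9)^(1/7) = 0.807.

K ≈ 0.807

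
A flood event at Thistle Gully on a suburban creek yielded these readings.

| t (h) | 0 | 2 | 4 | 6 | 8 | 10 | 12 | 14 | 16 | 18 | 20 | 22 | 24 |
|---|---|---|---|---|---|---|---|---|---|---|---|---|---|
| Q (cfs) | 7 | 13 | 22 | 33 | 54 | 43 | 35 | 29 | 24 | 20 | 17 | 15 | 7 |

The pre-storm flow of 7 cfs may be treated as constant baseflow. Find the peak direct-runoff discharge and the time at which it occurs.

Q_p = 47.0 cfs at t = 8 h

Subtracting baseflow gives direct-runoff ordinates: 0.0, 6.0, 15.0, 26.0, 47.0, 36.0, 28.0, 22.0, 17.0, 13.0, 10.0, 8.0, 0.0 cfs.
The maximum is 47.0 cfs, occurring at the reading for t = 8 h.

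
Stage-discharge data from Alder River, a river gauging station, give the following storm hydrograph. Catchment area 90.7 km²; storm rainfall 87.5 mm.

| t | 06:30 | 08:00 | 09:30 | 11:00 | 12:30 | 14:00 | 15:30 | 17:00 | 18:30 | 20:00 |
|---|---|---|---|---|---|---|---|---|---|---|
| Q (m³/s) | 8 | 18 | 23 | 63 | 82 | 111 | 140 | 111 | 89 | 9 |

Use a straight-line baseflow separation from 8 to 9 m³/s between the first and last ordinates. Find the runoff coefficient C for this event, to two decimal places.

C ≈ 0.39

ΣQ_DR = 569.0 m³/s; V = ΣQ_DR·Δt = 3.073 × 10^6 m³.
Runoff depth d = V / A = 33.88 mm.
C = d / P = 33.88 / 87.5 = 0.39.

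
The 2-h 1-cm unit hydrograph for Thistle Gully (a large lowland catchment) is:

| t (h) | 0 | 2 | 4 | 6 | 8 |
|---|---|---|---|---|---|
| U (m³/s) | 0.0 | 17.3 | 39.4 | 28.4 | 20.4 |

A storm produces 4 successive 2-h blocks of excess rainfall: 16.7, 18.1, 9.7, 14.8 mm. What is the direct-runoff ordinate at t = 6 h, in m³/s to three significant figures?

Q ≈ 136 m³/s

By discrete convolution, Q_j = Σ (P_i / 10 mm) · U_{j−i}.
At t = 6 h (j=3): Q = (16.7/10)·28.4 + (18.1/10)·39.4 + (9.7/10)·17.3 + (14.8/10)·0.0 = 136 m³/s.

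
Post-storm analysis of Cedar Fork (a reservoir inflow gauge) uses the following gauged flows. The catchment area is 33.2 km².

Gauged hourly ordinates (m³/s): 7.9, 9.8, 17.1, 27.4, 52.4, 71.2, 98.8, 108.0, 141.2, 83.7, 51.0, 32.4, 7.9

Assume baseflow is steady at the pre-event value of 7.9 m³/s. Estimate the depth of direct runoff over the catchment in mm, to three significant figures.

Direct runoff: 0.0, 1.9, 9.2, 19.5, 44.5, 63.3, 90.9, 100.1, 133.3, 75.8, 43.1, 24.5, 0.0 m³/s; ΣQ_DR = 606.1 m³/s.
V = ΣQ_DR · Δt = 606.1 × 3600 s = 2.182 × 10^6 m³.
Over A = 33.2 km², depth = V / A = 65.7 mm.

d ≈ 65.7 mm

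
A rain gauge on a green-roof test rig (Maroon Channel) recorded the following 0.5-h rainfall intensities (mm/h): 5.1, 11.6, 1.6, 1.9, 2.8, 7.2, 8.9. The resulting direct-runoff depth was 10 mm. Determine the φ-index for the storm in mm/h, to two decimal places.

Only the 4 blocks with intensity above φ contribute runoff: 5.1, 11.6, 7.2, 8.9 mm/h.
Σ(I−φ)·Δt = d  ⇒  (5.1+11.6+7.2+8.9 − 4φ)·0.5 = 10
φ = (32.80 − 10/0.5) / 4 = 3.20 mm/h.

φ ≈ 3.20 mm/h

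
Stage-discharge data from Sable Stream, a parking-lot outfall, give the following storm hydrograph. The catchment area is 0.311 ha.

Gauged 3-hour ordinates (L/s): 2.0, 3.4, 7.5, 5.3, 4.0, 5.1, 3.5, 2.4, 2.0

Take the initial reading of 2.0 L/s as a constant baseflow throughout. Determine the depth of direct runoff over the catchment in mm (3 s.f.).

d ≈ 59.7 mm

Direct runoff: 0.0, 1.4, 5.5, 3.3, 2.0, 3.1, 1.5, 0.4, 0.0 L/s; ΣQ_DR = 17.20 L/s.
V = ΣQ_DR · Δt = 17.20 × 10800 s = 1.858 × 10^5 L.
Over A = 0.311 ha, depth = V / A = 59.7 mm.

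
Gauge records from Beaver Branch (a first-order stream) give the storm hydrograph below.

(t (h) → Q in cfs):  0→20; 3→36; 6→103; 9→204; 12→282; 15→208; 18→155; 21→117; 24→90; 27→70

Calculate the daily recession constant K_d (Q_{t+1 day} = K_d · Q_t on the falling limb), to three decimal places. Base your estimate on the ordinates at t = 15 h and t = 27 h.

K_d ≈ 0.113

Between t = 15 h and t = 27 h the flow falls from 208 to 70 cfs over 4×3 h = 12 h.
Per-interval ratio K = (70/208)^(1/4) = 0.7617; K_d = K^(24/3) = 0.113.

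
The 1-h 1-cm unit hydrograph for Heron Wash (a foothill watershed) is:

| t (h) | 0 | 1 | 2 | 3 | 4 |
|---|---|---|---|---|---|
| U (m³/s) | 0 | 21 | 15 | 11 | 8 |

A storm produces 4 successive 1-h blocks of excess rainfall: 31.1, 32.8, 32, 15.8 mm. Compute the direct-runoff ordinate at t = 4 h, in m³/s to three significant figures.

Q ≈ 142 m³/s

By discrete convolution, Q_j = Σ (P_i / 10 mm) · U_{j−i}.
At t = 4 h (j=4): Q = (31.1/10)·8 + (32.8/10)·11 + (32/10)·15 + (15.8/10)·21 = 142 m³/s.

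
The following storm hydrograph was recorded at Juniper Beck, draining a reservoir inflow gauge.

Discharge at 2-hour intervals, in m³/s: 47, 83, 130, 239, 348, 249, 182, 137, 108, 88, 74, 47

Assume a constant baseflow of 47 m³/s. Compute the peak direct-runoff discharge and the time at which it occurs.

Q_p = 301.0 m³/s at t = 8 h

Subtracting baseflow gives direct-runoff ordinates: 0.0, 36.0, 83.0, 192.0, 301.0, 202.0, 135.0, 90.0, 61.0, 41.0, 27.0, 0.0 m³/s.
The maximum is 301.0 m³/s, occurring at the reading for t = 8 h.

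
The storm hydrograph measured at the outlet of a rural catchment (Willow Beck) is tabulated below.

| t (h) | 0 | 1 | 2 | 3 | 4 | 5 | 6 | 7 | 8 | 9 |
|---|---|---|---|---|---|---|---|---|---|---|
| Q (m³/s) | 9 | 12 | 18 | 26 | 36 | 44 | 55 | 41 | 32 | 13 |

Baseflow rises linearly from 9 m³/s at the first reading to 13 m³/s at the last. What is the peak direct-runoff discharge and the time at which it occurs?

Q_p = 43.33 m³/s at t = 6 h

Subtracting baseflow gives direct-runoff ordinates: 0.00, 2.56, 8.11, 15.67, 25.22, 32.78, 43.33, 28.89, 19.44, 0.00 m³/s.
The maximum is 43.33 m³/s, occurring at the reading for t = 6 h.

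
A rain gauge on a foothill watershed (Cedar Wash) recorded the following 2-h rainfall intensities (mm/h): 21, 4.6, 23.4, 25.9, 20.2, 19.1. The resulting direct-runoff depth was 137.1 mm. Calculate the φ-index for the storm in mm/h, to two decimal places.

φ ≈ 8.21 mm/h

Only the 5 blocks with intensity above φ contribute runoff: 21, 23.4, 25.9, 20.2, 19.1 mm/h.
Σ(I−φ)·Δt = d  ⇒  (21+23.4+25.9+20.2+19.1 − 5φ)·2 = 137.1
φ = (109.6 − 137.1/2) / 5 = 8.21 mm/h.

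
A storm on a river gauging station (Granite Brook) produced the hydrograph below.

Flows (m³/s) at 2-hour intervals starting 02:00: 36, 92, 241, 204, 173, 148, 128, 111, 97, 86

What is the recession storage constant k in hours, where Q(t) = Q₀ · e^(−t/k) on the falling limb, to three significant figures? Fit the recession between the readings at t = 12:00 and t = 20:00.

On the falling limb, Q drops from 148 to 86 m³/s between t = 12:00 and t = 20:00 (Δt = 8 h).
k = −Δt / ln(Q₂/Q₁) = −8 / ln(86/148) = 14.7 h.

k ≈ 14.7 h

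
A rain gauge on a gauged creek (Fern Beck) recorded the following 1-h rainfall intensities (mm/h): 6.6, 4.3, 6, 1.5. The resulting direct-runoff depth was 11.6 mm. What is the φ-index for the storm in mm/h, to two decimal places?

Only the 3 blocks with intensity above φ contribute runoff: 6.6, 4.3, 6 mm/h.
Σ(I−φ)·Δt = d  ⇒  (6.6+4.3+6 − 3φ)·1 = 11.6
φ = (16.90 − 11.6/1) / 3 = 1.77 mm/h.

φ ≈ 1.77 mm/h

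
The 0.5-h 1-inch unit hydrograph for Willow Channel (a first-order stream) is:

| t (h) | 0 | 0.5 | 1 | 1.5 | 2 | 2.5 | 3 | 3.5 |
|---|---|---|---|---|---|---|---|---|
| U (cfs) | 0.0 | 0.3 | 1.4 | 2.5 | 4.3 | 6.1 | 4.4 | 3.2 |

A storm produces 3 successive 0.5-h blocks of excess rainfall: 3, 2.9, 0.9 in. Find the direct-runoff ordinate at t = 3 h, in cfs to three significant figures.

Q ≈ 34.8 cfs

By discrete convolution, Q_j = Σ (P_i / 1 in) · U_{j−i}.
At t = 3 h (j=6): Q = (3/1)·4.4 + (2.9/1)·6.1 + (0.9/1)·4.3 = 34.8 cfs.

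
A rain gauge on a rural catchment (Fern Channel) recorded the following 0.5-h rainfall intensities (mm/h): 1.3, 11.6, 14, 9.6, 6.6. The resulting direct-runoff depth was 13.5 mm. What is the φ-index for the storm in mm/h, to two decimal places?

Only the 4 blocks with intensity above φ contribute runoff: 11.6, 14, 9.6, 6.6 mm/h.
Σ(I−φ)·Δt = d  ⇒  (11.6+14+9.6+6.6 − 4φ)·0.5 = 13.5
φ = (41.80 − 13.5/0.5) / 4 = 3.70 mm/h.

φ ≈ 3.70 mm/h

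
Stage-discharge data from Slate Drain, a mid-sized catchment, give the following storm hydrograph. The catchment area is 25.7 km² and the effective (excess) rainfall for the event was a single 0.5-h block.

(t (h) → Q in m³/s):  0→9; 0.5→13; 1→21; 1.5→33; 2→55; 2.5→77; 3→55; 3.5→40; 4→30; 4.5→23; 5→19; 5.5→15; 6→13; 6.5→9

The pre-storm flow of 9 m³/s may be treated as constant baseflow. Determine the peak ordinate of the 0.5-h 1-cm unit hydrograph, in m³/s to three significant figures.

Direct runoff: 0.0, 4.0, 12.0, 24.0, 46.0, 68.0, 46.0, 31.0, 21.0, 14.0, 10.0, 6.0, 4.0, 0.0 m³/s; ΣQ_DR = 286.0 m³/s, peak = 68.0 m³/s.
Runoff depth d = ΣQ_DR·Δt / A = 286.0 × 1800 / (25.7 km²) = 20.03 mm.
The 1-cm UH is the DRH scaled by (10 mm)/d, so U_p = 68.0 × 10/20.03 = 33.9 m³/s.

U_p ≈ 33.9 m³/s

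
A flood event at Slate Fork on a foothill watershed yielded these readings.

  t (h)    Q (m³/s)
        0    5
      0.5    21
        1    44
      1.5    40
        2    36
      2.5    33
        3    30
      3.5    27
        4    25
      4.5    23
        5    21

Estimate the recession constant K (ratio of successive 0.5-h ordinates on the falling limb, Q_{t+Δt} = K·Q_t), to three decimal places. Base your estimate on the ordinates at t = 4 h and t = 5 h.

K ≈ 0.917

Using the recession-limb readings at t = 4 h and t = 5 h: Q falls from 25 to 21 m³/s over 2 intervals.
K = (Q₂/Q₁)^(1/2) = (21/25)^(1/2) = 0.917.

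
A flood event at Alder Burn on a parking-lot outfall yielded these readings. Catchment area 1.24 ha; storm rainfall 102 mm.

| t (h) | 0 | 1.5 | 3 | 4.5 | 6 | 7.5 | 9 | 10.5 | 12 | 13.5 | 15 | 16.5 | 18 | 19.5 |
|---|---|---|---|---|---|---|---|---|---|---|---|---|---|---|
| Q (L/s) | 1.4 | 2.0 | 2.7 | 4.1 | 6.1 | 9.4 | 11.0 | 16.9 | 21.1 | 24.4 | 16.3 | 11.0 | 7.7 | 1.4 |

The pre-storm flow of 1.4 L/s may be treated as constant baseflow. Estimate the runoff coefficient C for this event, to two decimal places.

ΣQ_DR = 115.9 L/s; V = ΣQ_DR·Δt = 6.259 × 10^5 L.
Runoff depth d = V / A = 50.47 mm.
C = d / P = 50.47 / 102 = 0.49.

C ≈ 0.49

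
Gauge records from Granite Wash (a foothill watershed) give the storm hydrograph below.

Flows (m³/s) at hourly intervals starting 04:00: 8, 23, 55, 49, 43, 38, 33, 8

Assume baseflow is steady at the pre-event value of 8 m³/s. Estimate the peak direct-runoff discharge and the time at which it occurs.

Q_p = 47.0 m³/s at t = 06:00

Subtracting baseflow gives direct-runoff ordinates: 0.0, 15.0, 47.0, 41.0, 35.0, 30.0, 25.0, 0.0 m³/s.
The maximum is 47.0 m³/s, occurring at the reading for t = 06:00.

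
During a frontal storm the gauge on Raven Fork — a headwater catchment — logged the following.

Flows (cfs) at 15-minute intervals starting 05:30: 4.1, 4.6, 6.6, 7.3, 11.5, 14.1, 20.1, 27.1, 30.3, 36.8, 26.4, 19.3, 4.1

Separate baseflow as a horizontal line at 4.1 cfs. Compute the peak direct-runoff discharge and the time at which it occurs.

Subtracting baseflow gives direct-runoff ordinates: 0.0, 0.5, 2.5, 3.2, 7.4, 10.0, 16.0, 23.0, 26.2, 32.7, 22.3, 15.2, 0.0 cfs.
The maximum is 32.7 cfs, occurring at the reading for t = 07:45.

Q_p = 32.7 cfs at t = 07:45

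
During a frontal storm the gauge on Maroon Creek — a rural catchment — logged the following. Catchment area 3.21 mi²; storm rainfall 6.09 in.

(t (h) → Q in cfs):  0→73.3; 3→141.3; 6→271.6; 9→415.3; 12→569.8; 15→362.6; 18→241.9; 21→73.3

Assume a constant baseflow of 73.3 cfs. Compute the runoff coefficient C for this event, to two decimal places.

ΣQ_DR = 1563 cfs; V = ΣQ_DR·Δt = 1.688 × 10^7 ft³.
Runoff depth d = V / A = 2.263 in.
C = d / P = 2.263 / 6.09 = 0.37.

C ≈ 0.37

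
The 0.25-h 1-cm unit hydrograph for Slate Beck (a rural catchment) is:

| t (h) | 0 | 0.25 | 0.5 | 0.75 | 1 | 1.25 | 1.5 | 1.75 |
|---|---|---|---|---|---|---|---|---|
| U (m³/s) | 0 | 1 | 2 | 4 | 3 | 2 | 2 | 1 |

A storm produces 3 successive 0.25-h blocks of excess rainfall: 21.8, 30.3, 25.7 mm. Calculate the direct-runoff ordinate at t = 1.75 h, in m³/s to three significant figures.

By discrete convolution, Q_j = Σ (P_i / 10 mm) · U_{j−i}.
At t = 1.75 h (j=7): Q = (21.8/10)·1 + (30.3/10)·2 + (25.7/10)·2 = 13.4 m³/s.

Q ≈ 13.4 m³/s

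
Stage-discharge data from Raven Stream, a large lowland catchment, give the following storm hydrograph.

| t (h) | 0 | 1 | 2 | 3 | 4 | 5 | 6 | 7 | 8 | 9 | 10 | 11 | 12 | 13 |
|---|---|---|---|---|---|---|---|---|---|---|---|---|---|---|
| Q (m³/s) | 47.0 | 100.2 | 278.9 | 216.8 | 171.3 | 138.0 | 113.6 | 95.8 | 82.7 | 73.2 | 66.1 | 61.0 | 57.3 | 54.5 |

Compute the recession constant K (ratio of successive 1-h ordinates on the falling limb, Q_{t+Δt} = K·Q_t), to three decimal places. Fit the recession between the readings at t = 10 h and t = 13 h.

K ≈ 0.938

Using the recession-limb readings at t = 10 h and t = 13 h: Q falls from 66.1 to 54.5 m³/s over 3 intervals.
K = (Q₂/Q₁)^(1/3) = (54.5/66.1)^(1/3) = 0.938.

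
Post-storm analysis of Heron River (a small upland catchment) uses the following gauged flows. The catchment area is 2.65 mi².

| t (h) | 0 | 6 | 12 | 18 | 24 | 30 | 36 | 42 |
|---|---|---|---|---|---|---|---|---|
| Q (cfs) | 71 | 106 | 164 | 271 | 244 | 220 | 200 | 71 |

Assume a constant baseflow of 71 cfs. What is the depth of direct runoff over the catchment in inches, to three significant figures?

d ≈ 2.73 in

Direct runoff: 0.0, 35.0, 93.0, 200.0, 173.0, 149.0, 129.0, 0.0 cfs; ΣQ_DR = 779.0 cfs.
V = ΣQ_DR · Δt = 779.0 × 21600 s = 1.683 × 10^7 ft³.
Over A = 2.65 mi², depth = V / A = 2.73 in.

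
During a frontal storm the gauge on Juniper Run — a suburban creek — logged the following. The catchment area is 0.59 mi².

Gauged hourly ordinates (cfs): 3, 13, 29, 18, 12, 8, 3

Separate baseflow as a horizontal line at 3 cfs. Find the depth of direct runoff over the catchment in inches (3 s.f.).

d ≈ 0.171 in

Direct runoff: 0.0, 10.0, 26.0, 15.0, 9.0, 5.0, 0.0 cfs; ΣQ_DR = 65.00 cfs.
V = ΣQ_DR · Δt = 65.00 × 3600 s = 2.340 × 10^5 ft³.
Over A = 0.59 mi², depth = V / A = 0.171 in.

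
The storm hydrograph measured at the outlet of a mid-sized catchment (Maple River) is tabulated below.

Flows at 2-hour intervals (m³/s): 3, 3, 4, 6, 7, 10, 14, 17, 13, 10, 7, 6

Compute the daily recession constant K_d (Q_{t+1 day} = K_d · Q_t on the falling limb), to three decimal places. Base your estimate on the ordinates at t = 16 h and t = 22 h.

Between t = 16 h and t = 22 h the flow falls from 13 to 6 m³/s over 3×2 h = 6 h.
Per-interval ratio K = (6/13)^(1/3) = 0.7728; K_d = K^(24/2) = 0.045.

K_d ≈ 0.045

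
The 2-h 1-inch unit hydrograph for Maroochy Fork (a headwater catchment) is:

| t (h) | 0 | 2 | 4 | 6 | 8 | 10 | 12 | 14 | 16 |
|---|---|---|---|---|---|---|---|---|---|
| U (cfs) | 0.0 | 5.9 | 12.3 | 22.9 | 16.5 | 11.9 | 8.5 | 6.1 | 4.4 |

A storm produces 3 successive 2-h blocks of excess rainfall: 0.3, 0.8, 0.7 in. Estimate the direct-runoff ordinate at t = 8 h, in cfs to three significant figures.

Q ≈ 31.9 cfs

By discrete convolution, Q_j = Σ (P_i / 1 in) · U_{j−i}.
At t = 8 h (j=4): Q = (0.3/1)·16.5 + (0.8/1)·22.9 + (0.7/1)·12.3 = 31.9 cfs.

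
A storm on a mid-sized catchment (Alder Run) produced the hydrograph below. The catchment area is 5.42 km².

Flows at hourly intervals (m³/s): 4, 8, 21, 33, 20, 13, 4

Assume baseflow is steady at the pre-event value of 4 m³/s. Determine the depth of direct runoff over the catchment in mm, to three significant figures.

d ≈ 49.8 mm

Direct runoff: 0.0, 4.0, 17.0, 29.0, 16.0, 9.0, 0.0 m³/s; ΣQ_DR = 75.00 m³/s.
V = ΣQ_DR · Δt = 75.00 × 3600 s = 2.700 × 10^5 m³.
Over A = 5.42 km², depth = V / A = 49.8 mm.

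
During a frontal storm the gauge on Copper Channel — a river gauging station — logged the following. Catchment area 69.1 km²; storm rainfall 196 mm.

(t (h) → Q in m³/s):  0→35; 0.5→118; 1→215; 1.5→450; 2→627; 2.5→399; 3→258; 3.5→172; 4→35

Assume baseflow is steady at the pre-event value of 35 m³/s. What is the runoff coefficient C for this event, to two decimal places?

ΣQ_DR = 1994 m³/s; V = ΣQ_DR·Δt = 3.589 × 10^6 m³.
Runoff depth d = V / A = 51.94 mm.
C = d / P = 51.94 / 196 = 0.27.

C ≈ 0.27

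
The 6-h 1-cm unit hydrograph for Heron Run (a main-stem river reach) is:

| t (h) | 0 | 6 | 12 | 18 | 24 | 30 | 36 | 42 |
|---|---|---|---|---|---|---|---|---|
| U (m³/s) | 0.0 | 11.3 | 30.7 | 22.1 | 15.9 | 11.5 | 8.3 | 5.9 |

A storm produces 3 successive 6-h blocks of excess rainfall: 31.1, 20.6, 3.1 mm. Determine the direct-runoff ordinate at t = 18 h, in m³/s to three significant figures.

Q ≈ 135 m³/s

By discrete convolution, Q_j = Σ (P_i / 10 mm) · U_{j−i}.
At t = 18 h (j=3): Q = (31.1/10)·22.1 + (20.6/10)·30.7 + (3.1/10)·11.3 = 135 m³/s.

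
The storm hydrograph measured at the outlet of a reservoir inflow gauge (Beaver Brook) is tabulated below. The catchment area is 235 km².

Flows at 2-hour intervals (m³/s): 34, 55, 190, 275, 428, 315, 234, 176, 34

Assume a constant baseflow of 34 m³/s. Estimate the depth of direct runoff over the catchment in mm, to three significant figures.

Direct runoff: 0.0, 21.0, 156.0, 241.0, 394.0, 281.0, 200.0, 142.0, 0.0 m³/s; ΣQ_DR = 1435 m³/s.
V = ΣQ_DR · Δt = 1435 × 7200 s = 1.033 × 10^7 m³.
Over A = 235 km², depth = V / A = 44.0 mm.

d ≈ 44.0 mm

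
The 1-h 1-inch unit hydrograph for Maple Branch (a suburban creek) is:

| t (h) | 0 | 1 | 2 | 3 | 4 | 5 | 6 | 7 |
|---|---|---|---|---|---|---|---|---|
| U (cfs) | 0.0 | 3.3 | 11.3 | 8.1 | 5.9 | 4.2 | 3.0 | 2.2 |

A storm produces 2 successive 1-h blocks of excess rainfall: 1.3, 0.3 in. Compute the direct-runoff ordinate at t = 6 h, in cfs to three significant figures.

Q ≈ 5.16 cfs

By discrete convolution, Q_j = Σ (P_i / 1 in) · U_{j−i}.
At t = 6 h (j=6): Q = (1.3/1)·3.0 + (0.3/1)·4.2 = 5.16 cfs.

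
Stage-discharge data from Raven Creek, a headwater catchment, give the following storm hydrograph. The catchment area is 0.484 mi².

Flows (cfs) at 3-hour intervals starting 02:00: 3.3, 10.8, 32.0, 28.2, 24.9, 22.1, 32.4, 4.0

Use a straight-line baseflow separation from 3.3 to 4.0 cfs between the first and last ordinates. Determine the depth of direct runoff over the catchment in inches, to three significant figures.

Direct runoff: 0.00, 7.40, 28.50, 24.60, 21.20, 18.30, 28.50, 0.00 cfs; ΣQ_DR = 128.5 cfs.
V = ΣQ_DR · Δt = 128.5 × 10800 s = 1.388 × 10^6 ft³.
Over A = 0.484 mi², depth = V / A = 1.23 in.

d ≈ 1.23 in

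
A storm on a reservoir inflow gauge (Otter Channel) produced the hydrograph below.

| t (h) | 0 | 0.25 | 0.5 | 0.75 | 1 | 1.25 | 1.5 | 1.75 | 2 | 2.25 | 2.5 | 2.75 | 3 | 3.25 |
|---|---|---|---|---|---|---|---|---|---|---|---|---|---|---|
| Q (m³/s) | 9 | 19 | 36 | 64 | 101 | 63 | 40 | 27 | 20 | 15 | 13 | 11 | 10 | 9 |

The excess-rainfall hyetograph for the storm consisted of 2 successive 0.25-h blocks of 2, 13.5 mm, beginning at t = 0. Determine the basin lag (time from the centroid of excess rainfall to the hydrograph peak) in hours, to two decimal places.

Centroid of excess rainfall: t_c = Σ P_i·t̄_i / ΣP_i = 0.3427 h (block centres at 0.125, 0.375 h).
Hydrograph peak occurs at t = 1 h, so basin lag t_L = 1 − 0.3427 = 0.66 h.

t_L ≈ 0.66 h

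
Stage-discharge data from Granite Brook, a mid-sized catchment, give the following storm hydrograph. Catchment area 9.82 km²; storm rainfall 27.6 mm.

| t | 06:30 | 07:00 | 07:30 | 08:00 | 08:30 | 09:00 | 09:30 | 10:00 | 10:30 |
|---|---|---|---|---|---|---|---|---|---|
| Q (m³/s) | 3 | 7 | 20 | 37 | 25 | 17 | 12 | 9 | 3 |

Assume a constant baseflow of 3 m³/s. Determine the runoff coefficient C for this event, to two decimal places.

C ≈ 0.70

ΣQ_DR = 106.0 m³/s; V = ΣQ_DR·Δt = 1.908 × 10^5 m³.
Runoff depth d = V / A = 19.43 mm.
C = d / P = 19.43 / 27.6 = 0.70.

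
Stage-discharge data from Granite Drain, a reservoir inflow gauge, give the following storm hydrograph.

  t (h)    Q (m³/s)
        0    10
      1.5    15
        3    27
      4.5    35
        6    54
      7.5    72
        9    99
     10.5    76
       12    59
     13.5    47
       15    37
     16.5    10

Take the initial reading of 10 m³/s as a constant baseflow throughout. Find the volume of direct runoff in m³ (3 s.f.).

Direct-runoff ordinates (Q − Q_b): 0.0, 5.0, 17.0, 25.0, 44.0, 62.0, 89.0, 66.0, 49.0, 37.0, 27.0, 0.0 m³/s.
ΣQ_DR = 421.0 m³/s.
With Δt = 1.5 h = 5400 s, V = ΣQ_DR · Δt = 421.0 × 5400 = 2.27 × 10^6 m³.

V ≈ 2.27 × 10^6 m³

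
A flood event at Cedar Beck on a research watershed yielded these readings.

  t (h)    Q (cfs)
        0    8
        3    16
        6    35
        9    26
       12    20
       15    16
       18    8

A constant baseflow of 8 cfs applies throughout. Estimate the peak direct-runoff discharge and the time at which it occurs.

Q_p = 27.0 cfs at t = 6 h

Subtracting baseflow gives direct-runoff ordinates: 0.0, 8.0, 27.0, 18.0, 12.0, 8.0, 0.0 cfs.
The maximum is 27.0 cfs, occurring at the reading for t = 6 h.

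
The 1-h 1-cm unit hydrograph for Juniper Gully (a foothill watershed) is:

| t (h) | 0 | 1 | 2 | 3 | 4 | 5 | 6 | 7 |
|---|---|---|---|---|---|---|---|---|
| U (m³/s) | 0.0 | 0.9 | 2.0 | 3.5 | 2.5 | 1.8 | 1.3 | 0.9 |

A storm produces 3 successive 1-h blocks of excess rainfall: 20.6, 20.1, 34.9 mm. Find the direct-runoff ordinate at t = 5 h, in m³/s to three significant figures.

Q ≈ 20.9 m³/s

By discrete convolution, Q_j = Σ (P_i / 10 mm) · U_{j−i}.
At t = 5 h (j=5): Q = (20.6/10)·1.8 + (20.1/10)·2.5 + (34.9/10)·3.5 = 20.9 m³/s.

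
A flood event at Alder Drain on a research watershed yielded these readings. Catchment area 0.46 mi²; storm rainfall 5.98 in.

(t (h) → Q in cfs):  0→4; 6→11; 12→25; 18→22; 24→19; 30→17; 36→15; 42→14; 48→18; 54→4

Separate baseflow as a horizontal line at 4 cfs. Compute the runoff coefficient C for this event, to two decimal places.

ΣQ_DR = 109.0 cfs; V = ΣQ_DR·Δt = 2.354 × 10^6 ft³.
Runoff depth d = V / A = 2.203 in.
C = d / P = 2.203 / 5.98 = 0.37.

C ≈ 0.37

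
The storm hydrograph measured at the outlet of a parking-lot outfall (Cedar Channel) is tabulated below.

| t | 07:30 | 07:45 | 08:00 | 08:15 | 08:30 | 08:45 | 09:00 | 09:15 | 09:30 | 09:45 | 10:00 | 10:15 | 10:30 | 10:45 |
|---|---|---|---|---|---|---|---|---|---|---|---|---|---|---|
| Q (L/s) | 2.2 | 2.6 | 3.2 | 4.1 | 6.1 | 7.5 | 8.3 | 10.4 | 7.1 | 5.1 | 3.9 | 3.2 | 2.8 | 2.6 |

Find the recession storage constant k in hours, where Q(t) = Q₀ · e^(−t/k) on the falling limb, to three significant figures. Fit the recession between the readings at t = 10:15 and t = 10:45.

On the falling limb, Q drops from 3.2 to 2.6 L/s between t = 10:15 and t = 10:45 (Δt = 0.5 h).
k = −Δt / ln(Q₂/Q₁) = −0.5 / ln(2.6/3.2) = 2.41 h.

k ≈ 2.41 h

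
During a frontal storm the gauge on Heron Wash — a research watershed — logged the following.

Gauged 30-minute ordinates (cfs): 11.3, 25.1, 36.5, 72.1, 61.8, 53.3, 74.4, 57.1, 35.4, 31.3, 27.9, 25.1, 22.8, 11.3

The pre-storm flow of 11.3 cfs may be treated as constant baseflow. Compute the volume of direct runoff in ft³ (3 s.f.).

V ≈ 6.97 × 10^5 ft³

Direct-runoff ordinates (Q − Q_b): 0.0, 13.8, 25.2, 60.8, 50.5, 42.0, 63.1, 45.8, 24.1, 20.0, 16.6, 13.8, 11.5, 0.0 cfs.
ΣQ_DR = 387.2 cfs.
With Δt = 0.5 h = 1800 s, V = ΣQ_DR · Δt = 387.2 × 1800 = 6.97 × 10^5 ft³.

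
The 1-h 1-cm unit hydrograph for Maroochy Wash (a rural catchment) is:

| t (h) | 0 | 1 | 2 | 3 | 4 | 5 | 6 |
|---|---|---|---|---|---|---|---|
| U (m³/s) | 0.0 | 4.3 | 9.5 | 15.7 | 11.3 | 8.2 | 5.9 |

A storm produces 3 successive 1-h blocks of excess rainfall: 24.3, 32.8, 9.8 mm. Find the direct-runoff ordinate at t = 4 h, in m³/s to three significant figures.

Q ≈ 88.3 m³/s

By discrete convolution, Q_j = Σ (P_i / 10 mm) · U_{j−i}.
At t = 4 h (j=4): Q = (24.3/10)·11.3 + (32.8/10)·15.7 + (9.8/10)·9.5 = 88.3 m³/s.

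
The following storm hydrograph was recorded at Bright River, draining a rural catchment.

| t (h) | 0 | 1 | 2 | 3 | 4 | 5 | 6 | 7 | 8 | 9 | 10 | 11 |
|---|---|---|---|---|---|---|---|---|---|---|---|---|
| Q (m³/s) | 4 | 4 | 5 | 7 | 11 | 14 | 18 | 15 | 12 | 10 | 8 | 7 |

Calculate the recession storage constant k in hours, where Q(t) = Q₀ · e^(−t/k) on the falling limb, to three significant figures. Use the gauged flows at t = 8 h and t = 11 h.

On the falling limb, Q drops from 12 to 7 m³/s between t = 8 h and t = 11 h (Δt = 3 h).
k = −Δt / ln(Q₂/Q₁) = −3 / ln(7/12) = 5.57 h.

k ≈ 5.57 h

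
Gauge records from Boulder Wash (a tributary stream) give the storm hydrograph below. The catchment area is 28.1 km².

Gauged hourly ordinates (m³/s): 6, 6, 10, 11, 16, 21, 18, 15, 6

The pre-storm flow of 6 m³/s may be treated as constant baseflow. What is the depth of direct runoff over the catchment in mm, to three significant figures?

d ≈ 7.05 mm

Direct runoff: 0.0, 0.0, 4.0, 5.0, 10.0, 15.0, 12.0, 9.0, 0.0 m³/s; ΣQ_DR = 55.00 m³/s.
V = ΣQ_DR · Δt = 55.00 × 3600 s = 1.980 × 10^5 m³.
Over A = 28.1 km², depth = V / A = 7.05 mm.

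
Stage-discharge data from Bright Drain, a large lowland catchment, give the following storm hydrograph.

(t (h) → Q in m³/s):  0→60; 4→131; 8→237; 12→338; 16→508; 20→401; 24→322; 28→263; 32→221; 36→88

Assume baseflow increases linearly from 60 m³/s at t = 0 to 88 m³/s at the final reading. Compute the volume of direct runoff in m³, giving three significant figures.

Direct-runoff ordinates (Q − Q_b): 0.00, 67.89, 170.78, 268.67, 435.56, 325.44, 243.33, 181.22, 136.11, 0.00 m³/s.
ΣQ_DR = 1829 m³/s.
With Δt = 4 h = 14400 s, V = ΣQ_DR · Δt = 1829 × 14400 = 2.63 × 10^7 m³.

V ≈ 2.63 × 10^7 m³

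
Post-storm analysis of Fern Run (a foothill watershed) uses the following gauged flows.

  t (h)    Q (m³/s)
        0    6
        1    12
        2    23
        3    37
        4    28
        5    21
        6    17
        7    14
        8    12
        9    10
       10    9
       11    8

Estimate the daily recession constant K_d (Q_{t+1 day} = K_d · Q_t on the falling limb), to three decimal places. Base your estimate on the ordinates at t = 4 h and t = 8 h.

Between t = 4 h and t = 8 h the flow falls from 28 to 12 m³/s over 4×1 h = 4 h.
Per-interval ratio K = (12/28)^(1/4) = 0.8091; K_d = K^(24/1) = 0.006.

K_d ≈ 0.006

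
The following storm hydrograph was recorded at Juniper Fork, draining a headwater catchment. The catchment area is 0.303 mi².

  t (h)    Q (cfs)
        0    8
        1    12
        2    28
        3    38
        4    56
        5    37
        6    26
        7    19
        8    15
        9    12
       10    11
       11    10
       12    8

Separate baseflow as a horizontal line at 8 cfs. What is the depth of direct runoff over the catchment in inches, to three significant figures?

Direct runoff: 0.0, 4.0, 20.0, 30.0, 48.0, 29.0, 18.0, 11.0, 7.0, 4.0, 3.0, 2.0, 0.0 cfs; ΣQ_DR = 176.0 cfs.
V = ΣQ_DR · Δt = 176.0 × 3600 s = 6.336 × 10^5 ft³.
Over A = 0.303 mi², depth = V / A = 0.900 in.

d ≈ 0.900 in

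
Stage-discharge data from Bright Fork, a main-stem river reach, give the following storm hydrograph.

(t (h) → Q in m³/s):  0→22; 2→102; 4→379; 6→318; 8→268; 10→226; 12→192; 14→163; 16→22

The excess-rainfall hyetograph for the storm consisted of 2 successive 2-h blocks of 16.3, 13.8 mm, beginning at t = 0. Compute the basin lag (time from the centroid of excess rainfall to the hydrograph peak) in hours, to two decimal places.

t_L ≈ 2.08 h

Centroid of excess rainfall: t_c = Σ P_i·t̄_i / ΣP_i = 1.9169 h (block centres at 1, 3 h).
Hydrograph peak occurs at t = 4 h, so basin lag t_L = 4 − 1.9169 = 2.08 h.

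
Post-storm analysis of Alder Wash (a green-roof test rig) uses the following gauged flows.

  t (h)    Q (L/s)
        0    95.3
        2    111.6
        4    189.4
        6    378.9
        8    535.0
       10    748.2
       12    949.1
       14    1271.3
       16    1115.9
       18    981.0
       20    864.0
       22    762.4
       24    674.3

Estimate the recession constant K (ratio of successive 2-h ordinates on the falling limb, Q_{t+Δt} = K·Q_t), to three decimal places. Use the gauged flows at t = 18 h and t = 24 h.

Using the recession-limb readings at t = 18 h and t = 24 h: Q falls from 981.0 to 674.3 L/s over 3 intervals.
K = (Q₂/Q₁)^(1/3) = (674.3/981.0)^(1/3) = 0.883.

K ≈ 0.883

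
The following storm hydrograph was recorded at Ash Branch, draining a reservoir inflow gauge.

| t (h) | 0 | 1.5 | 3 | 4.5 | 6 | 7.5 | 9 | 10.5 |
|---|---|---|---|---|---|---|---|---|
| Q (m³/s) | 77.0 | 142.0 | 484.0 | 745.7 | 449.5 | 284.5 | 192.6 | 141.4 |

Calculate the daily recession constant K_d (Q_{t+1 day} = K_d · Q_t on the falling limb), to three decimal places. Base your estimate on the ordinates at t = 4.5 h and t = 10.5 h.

Between t = 4.5 h and t = 10.5 h the flow falls from 745.7 to 141.4 m³/s over 4×1.5 h = 6 h.
Per-interval ratio K = (141.4/745.7)^(1/4) = 0.6599; K_d = K^(24/1.5) = 0.001.

K_d ≈ 0.001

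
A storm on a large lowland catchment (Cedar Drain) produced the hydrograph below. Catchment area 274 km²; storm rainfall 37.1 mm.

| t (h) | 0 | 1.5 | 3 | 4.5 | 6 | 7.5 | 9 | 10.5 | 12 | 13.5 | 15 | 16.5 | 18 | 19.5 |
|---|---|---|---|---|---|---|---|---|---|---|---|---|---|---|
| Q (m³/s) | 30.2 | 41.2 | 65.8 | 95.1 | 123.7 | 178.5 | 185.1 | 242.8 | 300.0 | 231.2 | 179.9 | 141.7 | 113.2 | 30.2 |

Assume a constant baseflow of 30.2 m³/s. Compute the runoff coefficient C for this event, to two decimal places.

C ≈ 0.82

ΣQ_DR = 1536 m³/s; V = ΣQ_DR·Δt = 8.293 × 10^6 m³.
Runoff depth d = V / A = 30.27 mm.
C = d / P = 30.27 / 37.1 = 0.82.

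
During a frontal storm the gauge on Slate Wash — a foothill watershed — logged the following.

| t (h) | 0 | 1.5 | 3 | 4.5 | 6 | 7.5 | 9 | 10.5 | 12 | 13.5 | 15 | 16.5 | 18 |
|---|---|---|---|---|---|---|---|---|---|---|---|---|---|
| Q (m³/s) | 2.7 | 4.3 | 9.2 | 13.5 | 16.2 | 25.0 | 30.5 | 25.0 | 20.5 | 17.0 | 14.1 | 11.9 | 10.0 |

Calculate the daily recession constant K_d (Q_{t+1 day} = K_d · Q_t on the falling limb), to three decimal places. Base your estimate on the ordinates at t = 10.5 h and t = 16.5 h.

K_d ≈ 0.051

Between t = 10.5 h and t = 16.5 h the flow falls from 25.0 to 11.9 m³/s over 4×1.5 h = 6 h.
Per-interval ratio K = (11.9/25.0)^(1/4) = 0.8306; K_d = K^(24/1.5) = 0.051.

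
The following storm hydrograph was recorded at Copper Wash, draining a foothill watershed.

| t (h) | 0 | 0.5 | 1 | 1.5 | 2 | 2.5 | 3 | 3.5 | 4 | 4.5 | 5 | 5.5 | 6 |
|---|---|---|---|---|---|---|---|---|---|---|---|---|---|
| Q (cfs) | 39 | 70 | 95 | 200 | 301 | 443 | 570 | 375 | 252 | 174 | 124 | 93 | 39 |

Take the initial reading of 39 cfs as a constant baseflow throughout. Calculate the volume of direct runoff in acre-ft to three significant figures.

Direct-runoff ordinates (Q − Q_b): 0.0, 31.0, 56.0, 161.0, 262.0, 404.0, 531.0, 336.0, 213.0, 135.0, 85.0, 54.0, 0.0 cfs.
ΣQ_DR = 2268 cfs.
With Δt = 0.5 h = 1800 s, V = ΣQ_DR · Δt = 2268 × 1800 = 4.08 × 10^6 ft³ = 93.7 acre-ft.

V ≈ 93.7 acre-ft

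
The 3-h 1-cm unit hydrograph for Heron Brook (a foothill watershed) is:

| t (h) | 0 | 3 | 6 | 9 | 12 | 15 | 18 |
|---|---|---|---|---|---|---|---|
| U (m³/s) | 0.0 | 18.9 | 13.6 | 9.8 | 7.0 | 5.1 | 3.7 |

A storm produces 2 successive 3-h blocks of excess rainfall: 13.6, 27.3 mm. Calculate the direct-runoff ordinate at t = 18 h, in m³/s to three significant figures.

Q ≈ 19.0 m³/s

By discrete convolution, Q_j = Σ (P_i / 10 mm) · U_{j−i}.
At t = 18 h (j=6): Q = (13.6/10)·3.7 + (27.3/10)·5.1 = 19.0 m³/s.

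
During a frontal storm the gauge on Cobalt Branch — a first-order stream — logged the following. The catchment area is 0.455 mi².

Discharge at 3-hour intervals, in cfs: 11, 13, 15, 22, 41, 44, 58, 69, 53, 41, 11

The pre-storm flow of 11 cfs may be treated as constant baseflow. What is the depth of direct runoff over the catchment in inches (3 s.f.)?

d ≈ 2.63 in

Direct runoff: 0.0, 2.0, 4.0, 11.0, 30.0, 33.0, 47.0, 58.0, 42.0, 30.0, 0.0 cfs; ΣQ_DR = 257.0 cfs.
V = ΣQ_DR · Δt = 257.0 × 10800 s = 2.776 × 10^6 ft³.
Over A = 0.455 mi², depth = V / A = 2.63 in.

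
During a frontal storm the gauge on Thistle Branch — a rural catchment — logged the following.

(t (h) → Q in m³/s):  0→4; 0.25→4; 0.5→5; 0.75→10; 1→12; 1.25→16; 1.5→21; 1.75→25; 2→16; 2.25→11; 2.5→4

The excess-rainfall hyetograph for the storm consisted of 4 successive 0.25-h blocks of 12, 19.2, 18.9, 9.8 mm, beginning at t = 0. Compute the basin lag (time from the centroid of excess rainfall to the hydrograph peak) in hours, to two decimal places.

t_L ≈ 1.26 h

Centroid of excess rainfall: t_c = Σ P_i·t̄_i / ΣP_i = 0.4856 h (block centres at 0.125, 0.375, 0.625, 0.875 h).
Hydrograph peak occurs at t = 1.75 h, so basin lag t_L = 1.75 − 0.4856 = 1.26 h.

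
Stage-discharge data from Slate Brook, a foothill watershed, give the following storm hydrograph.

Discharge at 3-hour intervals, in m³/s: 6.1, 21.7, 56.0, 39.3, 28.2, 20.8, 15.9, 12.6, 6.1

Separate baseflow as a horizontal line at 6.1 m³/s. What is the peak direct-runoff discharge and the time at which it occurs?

Q_p = 49.9 m³/s at t = 6 h

Subtracting baseflow gives direct-runoff ordinates: 0.0, 15.6, 49.9, 33.2, 22.1, 14.7, 9.8, 6.5, 0.0 m³/s.
The maximum is 49.9 m³/s, occurring at the reading for t = 6 h.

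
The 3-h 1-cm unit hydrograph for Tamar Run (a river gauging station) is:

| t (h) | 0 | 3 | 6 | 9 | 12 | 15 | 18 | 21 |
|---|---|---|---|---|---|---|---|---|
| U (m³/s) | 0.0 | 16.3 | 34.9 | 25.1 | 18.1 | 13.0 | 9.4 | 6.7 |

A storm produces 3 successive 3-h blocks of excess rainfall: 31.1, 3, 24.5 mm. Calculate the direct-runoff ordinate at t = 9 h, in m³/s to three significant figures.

By discrete convolution, Q_j = Σ (P_i / 10 mm) · U_{j−i}.
At t = 9 h (j=3): Q = (31.1/10)·25.1 + (3/10)·34.9 + (24.5/10)·16.3 = 128 m³/s.

Q ≈ 128 m³/s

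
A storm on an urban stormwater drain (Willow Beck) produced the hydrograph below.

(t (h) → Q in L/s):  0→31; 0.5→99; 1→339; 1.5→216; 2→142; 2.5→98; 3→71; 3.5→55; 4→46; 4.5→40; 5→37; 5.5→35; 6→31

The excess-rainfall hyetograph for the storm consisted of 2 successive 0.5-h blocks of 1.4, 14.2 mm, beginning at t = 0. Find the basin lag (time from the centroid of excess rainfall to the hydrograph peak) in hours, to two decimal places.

Centroid of excess rainfall: t_c = Σ P_i·t̄_i / ΣP_i = 0.7051 h (block centres at 0.25, 0.75 h).
Hydrograph peak occurs at t = 1 h, so basin lag t_L = 1 − 0.7051 = 0.29 h.

t_L ≈ 0.29 h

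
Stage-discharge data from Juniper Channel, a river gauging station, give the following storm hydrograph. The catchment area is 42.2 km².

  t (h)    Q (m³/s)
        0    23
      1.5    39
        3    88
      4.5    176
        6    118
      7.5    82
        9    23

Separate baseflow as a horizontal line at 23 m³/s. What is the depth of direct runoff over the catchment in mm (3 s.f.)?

Direct runoff: 0.0, 16.0, 65.0, 153.0, 95.0, 59.0, 0.0 m³/s; ΣQ_DR = 388.0 m³/s.
V = ΣQ_DR · Δt = 388.0 × 5400 s = 2.095 × 10^6 m³.
Over A = 42.2 km², depth = V / A = 49.6 mm.

d ≈ 49.6 mm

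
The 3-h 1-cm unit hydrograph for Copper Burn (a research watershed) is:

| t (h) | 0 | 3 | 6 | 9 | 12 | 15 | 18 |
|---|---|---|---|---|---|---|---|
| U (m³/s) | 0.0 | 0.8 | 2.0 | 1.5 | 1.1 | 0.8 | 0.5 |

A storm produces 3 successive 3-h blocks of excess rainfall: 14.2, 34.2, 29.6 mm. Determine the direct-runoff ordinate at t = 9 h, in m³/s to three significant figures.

By discrete convolution, Q_j = Σ (P_i / 10 mm) · U_{j−i}.
At t = 9 h (j=3): Q = (14.2/10)·1.5 + (34.2/10)·2.0 + (29.6/10)·0.8 = 11.3 m³/s.

Q ≈ 11.3 m³/s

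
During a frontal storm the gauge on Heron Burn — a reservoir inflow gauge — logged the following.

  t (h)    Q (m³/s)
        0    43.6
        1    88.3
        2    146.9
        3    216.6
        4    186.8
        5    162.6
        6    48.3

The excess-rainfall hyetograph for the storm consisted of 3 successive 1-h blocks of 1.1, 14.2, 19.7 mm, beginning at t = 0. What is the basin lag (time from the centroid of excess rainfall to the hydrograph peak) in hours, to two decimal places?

Centroid of excess rainfall: t_c = Σ P_i·t̄_i / ΣP_i = 2.0314 h (block centres at 0.5, 1.5, 2.5 h).
Hydrograph peak occurs at t = 3 h, so basin lag t_L = 3 − 2.0314 = 0.97 h.

t_L ≈ 0.97 h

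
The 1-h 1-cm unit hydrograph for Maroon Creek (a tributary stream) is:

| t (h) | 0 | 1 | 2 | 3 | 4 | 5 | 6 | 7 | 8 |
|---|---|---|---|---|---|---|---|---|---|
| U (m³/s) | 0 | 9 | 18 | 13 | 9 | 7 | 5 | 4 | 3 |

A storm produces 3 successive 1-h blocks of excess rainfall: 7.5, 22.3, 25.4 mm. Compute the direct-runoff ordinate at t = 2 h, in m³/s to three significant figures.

By discrete convolution, Q_j = Σ (P_i / 10 mm) · U_{j−i}.
At t = 2 h (j=2): Q = (7.5/10)·18 + (22.3/10)·9 + (25.4/10)·0 = 33.6 m³/s.

Q ≈ 33.6 m³/s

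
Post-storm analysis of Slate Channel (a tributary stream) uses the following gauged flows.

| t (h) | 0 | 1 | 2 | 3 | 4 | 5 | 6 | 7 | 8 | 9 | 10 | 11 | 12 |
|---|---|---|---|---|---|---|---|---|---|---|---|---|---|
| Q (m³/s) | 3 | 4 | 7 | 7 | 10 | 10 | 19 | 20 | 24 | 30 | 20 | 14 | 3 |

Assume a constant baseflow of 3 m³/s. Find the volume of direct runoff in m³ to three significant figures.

Direct-runoff ordinates (Q − Q_b): 0.0, 1.0, 4.0, 4.0, 7.0, 7.0, 16.0, 17.0, 21.0, 27.0, 17.0, 11.0, 0.0 m³/s.
ΣQ_DR = 132.0 m³/s.
With Δt = 1 h = 3600 s, V = ΣQ_DR · Δt = 132.0 × 3600 = 4.75 × 10^5 m³.

V ≈ 4.75 × 10^5 m³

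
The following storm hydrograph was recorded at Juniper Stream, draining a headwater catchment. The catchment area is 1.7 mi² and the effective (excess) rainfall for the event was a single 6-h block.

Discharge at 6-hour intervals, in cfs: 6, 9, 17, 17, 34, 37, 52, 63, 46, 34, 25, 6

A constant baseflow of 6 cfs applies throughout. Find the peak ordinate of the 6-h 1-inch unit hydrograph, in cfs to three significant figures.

Direct runoff: 0.0, 3.0, 11.0, 11.0, 28.0, 31.0, 46.0, 57.0, 40.0, 28.0, 19.0, 0.0 cfs; ΣQ_DR = 274.0 cfs, peak = 57.0 cfs.
Runoff depth d = ΣQ_DR·Δt / A = 274.0 × 21600 / (1.7 mi²) = 1.499 in.
The 1-inch UH is the DRH scaled by (1 in)/d, so U_p = 57.0 × 1/1.499 = 38.0 cfs.

U_p ≈ 38.0 cfs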